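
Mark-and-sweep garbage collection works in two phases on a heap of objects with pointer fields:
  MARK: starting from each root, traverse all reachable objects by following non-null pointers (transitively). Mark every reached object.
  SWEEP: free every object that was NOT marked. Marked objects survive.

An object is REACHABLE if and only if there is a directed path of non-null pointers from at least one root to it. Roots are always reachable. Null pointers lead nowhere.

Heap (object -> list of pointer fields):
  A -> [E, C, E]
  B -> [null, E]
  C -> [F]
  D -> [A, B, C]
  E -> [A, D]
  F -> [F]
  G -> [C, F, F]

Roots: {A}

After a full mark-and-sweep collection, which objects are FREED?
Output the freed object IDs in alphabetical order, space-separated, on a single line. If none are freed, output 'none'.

Answer: G

Derivation:
Roots: A
Mark A: refs=E C E, marked=A
Mark E: refs=A D, marked=A E
Mark C: refs=F, marked=A C E
Mark D: refs=A B C, marked=A C D E
Mark F: refs=F, marked=A C D E F
Mark B: refs=null E, marked=A B C D E F
Unmarked (collected): G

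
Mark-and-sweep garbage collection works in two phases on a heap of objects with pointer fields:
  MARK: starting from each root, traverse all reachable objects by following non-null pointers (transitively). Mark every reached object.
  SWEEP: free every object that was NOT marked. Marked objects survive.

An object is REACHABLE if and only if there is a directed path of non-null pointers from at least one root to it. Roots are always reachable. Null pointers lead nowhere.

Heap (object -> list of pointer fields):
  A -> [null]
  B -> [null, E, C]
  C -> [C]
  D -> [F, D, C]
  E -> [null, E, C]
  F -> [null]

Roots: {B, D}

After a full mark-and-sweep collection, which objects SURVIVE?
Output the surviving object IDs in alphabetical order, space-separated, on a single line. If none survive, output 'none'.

Roots: B D
Mark B: refs=null E C, marked=B
Mark D: refs=F D C, marked=B D
Mark E: refs=null E C, marked=B D E
Mark C: refs=C, marked=B C D E
Mark F: refs=null, marked=B C D E F
Unmarked (collected): A

Answer: B C D E F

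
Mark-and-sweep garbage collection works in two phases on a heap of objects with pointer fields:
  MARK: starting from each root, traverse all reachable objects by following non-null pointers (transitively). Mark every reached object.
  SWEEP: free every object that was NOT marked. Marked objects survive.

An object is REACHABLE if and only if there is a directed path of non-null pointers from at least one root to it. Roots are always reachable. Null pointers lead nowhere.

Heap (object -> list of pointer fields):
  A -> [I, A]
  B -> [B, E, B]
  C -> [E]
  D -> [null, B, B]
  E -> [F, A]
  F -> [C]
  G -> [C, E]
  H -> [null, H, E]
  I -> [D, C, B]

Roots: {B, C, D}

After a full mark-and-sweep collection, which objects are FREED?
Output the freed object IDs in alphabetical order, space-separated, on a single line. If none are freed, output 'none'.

Answer: G H

Derivation:
Roots: B C D
Mark B: refs=B E B, marked=B
Mark C: refs=E, marked=B C
Mark D: refs=null B B, marked=B C D
Mark E: refs=F A, marked=B C D E
Mark F: refs=C, marked=B C D E F
Mark A: refs=I A, marked=A B C D E F
Mark I: refs=D C B, marked=A B C D E F I
Unmarked (collected): G H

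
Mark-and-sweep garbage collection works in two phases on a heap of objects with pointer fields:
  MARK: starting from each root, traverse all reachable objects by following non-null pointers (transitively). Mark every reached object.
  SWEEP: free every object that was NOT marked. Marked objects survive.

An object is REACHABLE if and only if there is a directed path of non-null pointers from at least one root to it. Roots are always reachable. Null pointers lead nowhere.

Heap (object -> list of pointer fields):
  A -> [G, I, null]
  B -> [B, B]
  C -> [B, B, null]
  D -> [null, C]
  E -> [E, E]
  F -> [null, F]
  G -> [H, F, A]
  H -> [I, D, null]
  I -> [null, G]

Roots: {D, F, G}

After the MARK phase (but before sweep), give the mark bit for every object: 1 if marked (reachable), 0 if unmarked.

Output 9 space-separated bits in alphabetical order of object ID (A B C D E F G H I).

Roots: D F G
Mark D: refs=null C, marked=D
Mark F: refs=null F, marked=D F
Mark G: refs=H F A, marked=D F G
Mark C: refs=B B null, marked=C D F G
Mark H: refs=I D null, marked=C D F G H
Mark A: refs=G I null, marked=A C D F G H
Mark B: refs=B B, marked=A B C D F G H
Mark I: refs=null G, marked=A B C D F G H I
Unmarked (collected): E

Answer: 1 1 1 1 0 1 1 1 1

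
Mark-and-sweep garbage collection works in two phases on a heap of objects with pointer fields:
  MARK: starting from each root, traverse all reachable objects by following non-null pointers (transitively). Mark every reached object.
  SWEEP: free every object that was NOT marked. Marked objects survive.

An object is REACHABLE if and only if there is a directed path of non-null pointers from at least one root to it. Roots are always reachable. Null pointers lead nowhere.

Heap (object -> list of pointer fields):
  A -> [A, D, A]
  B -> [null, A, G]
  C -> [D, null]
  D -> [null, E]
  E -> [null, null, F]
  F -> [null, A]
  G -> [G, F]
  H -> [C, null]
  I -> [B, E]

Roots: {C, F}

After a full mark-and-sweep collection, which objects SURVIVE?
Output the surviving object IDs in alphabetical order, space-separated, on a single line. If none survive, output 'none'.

Roots: C F
Mark C: refs=D null, marked=C
Mark F: refs=null A, marked=C F
Mark D: refs=null E, marked=C D F
Mark A: refs=A D A, marked=A C D F
Mark E: refs=null null F, marked=A C D E F
Unmarked (collected): B G H I

Answer: A C D E F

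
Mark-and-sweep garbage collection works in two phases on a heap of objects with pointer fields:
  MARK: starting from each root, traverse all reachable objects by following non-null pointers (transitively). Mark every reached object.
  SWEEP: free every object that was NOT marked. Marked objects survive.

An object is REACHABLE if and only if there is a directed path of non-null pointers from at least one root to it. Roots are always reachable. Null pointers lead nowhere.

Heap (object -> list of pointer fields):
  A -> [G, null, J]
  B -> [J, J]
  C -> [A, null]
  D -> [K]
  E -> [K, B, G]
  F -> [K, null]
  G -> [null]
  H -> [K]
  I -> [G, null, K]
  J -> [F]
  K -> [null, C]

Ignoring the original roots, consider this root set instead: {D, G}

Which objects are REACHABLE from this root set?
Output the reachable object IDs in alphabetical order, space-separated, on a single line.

Roots: D G
Mark D: refs=K, marked=D
Mark G: refs=null, marked=D G
Mark K: refs=null C, marked=D G K
Mark C: refs=A null, marked=C D G K
Mark A: refs=G null J, marked=A C D G K
Mark J: refs=F, marked=A C D G J K
Mark F: refs=K null, marked=A C D F G J K
Unmarked (collected): B E H I

Answer: A C D F G J K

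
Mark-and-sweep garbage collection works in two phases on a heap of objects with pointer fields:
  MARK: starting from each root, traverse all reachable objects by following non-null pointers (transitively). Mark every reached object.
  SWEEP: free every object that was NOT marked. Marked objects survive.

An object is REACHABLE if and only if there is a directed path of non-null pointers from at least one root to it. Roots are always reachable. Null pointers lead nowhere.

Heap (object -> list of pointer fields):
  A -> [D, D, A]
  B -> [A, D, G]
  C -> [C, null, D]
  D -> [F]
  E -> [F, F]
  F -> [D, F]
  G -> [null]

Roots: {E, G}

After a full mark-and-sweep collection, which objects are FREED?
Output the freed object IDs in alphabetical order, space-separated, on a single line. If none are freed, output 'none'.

Roots: E G
Mark E: refs=F F, marked=E
Mark G: refs=null, marked=E G
Mark F: refs=D F, marked=E F G
Mark D: refs=F, marked=D E F G
Unmarked (collected): A B C

Answer: A B C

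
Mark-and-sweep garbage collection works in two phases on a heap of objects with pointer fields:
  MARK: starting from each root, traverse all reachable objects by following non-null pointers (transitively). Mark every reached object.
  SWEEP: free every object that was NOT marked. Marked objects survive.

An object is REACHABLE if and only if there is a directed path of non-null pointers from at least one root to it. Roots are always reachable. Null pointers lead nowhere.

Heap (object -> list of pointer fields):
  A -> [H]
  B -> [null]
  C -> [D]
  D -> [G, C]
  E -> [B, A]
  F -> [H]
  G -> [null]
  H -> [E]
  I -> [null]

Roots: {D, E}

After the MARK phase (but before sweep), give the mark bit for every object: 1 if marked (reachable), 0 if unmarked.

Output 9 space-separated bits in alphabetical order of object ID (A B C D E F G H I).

Roots: D E
Mark D: refs=G C, marked=D
Mark E: refs=B A, marked=D E
Mark G: refs=null, marked=D E G
Mark C: refs=D, marked=C D E G
Mark B: refs=null, marked=B C D E G
Mark A: refs=H, marked=A B C D E G
Mark H: refs=E, marked=A B C D E G H
Unmarked (collected): F I

Answer: 1 1 1 1 1 0 1 1 0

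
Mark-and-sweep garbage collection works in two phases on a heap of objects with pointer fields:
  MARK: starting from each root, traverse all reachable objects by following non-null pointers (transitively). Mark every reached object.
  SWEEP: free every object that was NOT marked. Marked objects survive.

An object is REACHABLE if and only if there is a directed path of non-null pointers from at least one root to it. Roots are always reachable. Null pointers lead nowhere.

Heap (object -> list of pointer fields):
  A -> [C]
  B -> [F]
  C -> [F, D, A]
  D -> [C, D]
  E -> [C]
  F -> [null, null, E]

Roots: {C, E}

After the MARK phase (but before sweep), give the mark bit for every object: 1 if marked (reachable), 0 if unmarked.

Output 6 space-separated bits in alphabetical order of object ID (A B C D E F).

Answer: 1 0 1 1 1 1

Derivation:
Roots: C E
Mark C: refs=F D A, marked=C
Mark E: refs=C, marked=C E
Mark F: refs=null null E, marked=C E F
Mark D: refs=C D, marked=C D E F
Mark A: refs=C, marked=A C D E F
Unmarked (collected): B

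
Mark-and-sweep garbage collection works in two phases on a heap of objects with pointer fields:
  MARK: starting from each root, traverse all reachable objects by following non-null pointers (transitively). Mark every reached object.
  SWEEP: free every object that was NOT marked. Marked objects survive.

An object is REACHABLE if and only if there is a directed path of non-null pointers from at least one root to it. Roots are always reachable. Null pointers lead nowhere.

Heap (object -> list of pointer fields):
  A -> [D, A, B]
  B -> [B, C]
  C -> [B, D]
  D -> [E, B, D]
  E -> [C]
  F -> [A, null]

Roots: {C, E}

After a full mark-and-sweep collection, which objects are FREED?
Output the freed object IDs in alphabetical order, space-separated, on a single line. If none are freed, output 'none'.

Answer: A F

Derivation:
Roots: C E
Mark C: refs=B D, marked=C
Mark E: refs=C, marked=C E
Mark B: refs=B C, marked=B C E
Mark D: refs=E B D, marked=B C D E
Unmarked (collected): A F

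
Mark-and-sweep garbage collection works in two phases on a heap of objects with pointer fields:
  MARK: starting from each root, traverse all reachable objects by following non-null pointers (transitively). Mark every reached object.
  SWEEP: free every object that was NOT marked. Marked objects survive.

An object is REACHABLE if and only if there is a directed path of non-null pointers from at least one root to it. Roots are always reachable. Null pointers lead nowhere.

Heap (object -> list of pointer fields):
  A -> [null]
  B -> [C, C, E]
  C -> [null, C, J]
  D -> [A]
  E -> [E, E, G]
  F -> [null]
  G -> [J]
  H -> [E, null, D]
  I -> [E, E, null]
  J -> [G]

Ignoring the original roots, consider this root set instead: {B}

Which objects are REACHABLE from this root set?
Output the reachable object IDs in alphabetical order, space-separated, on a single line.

Roots: B
Mark B: refs=C C E, marked=B
Mark C: refs=null C J, marked=B C
Mark E: refs=E E G, marked=B C E
Mark J: refs=G, marked=B C E J
Mark G: refs=J, marked=B C E G J
Unmarked (collected): A D F H I

Answer: B C E G J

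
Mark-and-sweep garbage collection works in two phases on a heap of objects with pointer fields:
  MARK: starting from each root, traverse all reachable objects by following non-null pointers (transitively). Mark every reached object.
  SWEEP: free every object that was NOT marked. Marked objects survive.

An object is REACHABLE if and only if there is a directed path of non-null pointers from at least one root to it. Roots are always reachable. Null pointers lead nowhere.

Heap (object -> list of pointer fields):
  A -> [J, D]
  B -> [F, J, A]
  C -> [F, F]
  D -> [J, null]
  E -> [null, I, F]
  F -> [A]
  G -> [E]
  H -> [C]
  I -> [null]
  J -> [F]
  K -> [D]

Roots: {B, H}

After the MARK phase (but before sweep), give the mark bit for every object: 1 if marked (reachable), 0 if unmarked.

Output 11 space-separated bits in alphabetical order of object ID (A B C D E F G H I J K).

Roots: B H
Mark B: refs=F J A, marked=B
Mark H: refs=C, marked=B H
Mark F: refs=A, marked=B F H
Mark J: refs=F, marked=B F H J
Mark A: refs=J D, marked=A B F H J
Mark C: refs=F F, marked=A B C F H J
Mark D: refs=J null, marked=A B C D F H J
Unmarked (collected): E G I K

Answer: 1 1 1 1 0 1 0 1 0 1 0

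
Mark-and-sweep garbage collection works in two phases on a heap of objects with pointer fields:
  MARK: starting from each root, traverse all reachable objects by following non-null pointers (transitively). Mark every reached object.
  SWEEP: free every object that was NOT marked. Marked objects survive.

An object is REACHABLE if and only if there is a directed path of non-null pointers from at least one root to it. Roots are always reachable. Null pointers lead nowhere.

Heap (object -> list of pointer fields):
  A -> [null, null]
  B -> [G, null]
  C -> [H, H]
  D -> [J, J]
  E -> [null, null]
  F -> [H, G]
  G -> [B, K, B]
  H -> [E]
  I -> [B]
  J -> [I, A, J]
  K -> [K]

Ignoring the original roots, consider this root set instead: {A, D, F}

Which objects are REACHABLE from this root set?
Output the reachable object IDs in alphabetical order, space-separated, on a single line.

Roots: A D F
Mark A: refs=null null, marked=A
Mark D: refs=J J, marked=A D
Mark F: refs=H G, marked=A D F
Mark J: refs=I A J, marked=A D F J
Mark H: refs=E, marked=A D F H J
Mark G: refs=B K B, marked=A D F G H J
Mark I: refs=B, marked=A D F G H I J
Mark E: refs=null null, marked=A D E F G H I J
Mark B: refs=G null, marked=A B D E F G H I J
Mark K: refs=K, marked=A B D E F G H I J K
Unmarked (collected): C

Answer: A B D E F G H I J K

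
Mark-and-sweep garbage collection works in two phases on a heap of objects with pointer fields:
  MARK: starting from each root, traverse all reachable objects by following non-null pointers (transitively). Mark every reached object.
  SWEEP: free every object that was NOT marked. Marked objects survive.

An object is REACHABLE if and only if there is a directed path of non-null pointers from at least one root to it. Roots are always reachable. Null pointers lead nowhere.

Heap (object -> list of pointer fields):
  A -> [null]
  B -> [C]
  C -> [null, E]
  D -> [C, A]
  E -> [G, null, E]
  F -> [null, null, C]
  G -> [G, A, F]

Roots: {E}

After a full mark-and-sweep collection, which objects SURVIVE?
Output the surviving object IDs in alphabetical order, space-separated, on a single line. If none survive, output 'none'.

Roots: E
Mark E: refs=G null E, marked=E
Mark G: refs=G A F, marked=E G
Mark A: refs=null, marked=A E G
Mark F: refs=null null C, marked=A E F G
Mark C: refs=null E, marked=A C E F G
Unmarked (collected): B D

Answer: A C E F G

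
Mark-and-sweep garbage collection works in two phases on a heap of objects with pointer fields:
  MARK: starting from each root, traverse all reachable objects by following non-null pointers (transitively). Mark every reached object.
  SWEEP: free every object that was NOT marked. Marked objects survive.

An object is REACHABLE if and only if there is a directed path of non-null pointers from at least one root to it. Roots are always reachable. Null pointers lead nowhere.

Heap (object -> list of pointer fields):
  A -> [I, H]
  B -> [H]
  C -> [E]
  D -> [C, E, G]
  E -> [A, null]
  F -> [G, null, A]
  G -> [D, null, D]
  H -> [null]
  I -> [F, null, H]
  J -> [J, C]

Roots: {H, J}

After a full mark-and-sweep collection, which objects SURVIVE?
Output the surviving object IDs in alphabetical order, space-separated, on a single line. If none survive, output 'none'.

Roots: H J
Mark H: refs=null, marked=H
Mark J: refs=J C, marked=H J
Mark C: refs=E, marked=C H J
Mark E: refs=A null, marked=C E H J
Mark A: refs=I H, marked=A C E H J
Mark I: refs=F null H, marked=A C E H I J
Mark F: refs=G null A, marked=A C E F H I J
Mark G: refs=D null D, marked=A C E F G H I J
Mark D: refs=C E G, marked=A C D E F G H I J
Unmarked (collected): B

Answer: A C D E F G H I J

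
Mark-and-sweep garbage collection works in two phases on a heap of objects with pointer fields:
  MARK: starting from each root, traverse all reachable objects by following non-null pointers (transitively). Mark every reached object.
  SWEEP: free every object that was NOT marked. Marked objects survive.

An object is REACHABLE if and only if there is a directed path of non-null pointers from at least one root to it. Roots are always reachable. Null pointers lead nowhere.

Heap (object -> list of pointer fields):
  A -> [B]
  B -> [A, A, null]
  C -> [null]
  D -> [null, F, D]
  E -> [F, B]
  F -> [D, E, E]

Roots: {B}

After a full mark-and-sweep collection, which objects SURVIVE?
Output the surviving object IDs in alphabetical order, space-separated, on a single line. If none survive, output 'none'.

Answer: A B

Derivation:
Roots: B
Mark B: refs=A A null, marked=B
Mark A: refs=B, marked=A B
Unmarked (collected): C D E F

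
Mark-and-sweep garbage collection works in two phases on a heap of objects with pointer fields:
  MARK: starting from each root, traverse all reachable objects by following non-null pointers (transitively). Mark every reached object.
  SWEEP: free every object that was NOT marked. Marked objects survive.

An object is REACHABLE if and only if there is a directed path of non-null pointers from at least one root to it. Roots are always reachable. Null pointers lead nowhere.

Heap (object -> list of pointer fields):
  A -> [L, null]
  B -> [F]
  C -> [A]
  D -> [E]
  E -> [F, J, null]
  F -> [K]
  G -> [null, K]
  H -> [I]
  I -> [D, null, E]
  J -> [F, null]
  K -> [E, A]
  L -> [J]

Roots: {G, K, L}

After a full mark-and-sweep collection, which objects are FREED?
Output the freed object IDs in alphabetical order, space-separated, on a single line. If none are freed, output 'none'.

Roots: G K L
Mark G: refs=null K, marked=G
Mark K: refs=E A, marked=G K
Mark L: refs=J, marked=G K L
Mark E: refs=F J null, marked=E G K L
Mark A: refs=L null, marked=A E G K L
Mark J: refs=F null, marked=A E G J K L
Mark F: refs=K, marked=A E F G J K L
Unmarked (collected): B C D H I

Answer: B C D H I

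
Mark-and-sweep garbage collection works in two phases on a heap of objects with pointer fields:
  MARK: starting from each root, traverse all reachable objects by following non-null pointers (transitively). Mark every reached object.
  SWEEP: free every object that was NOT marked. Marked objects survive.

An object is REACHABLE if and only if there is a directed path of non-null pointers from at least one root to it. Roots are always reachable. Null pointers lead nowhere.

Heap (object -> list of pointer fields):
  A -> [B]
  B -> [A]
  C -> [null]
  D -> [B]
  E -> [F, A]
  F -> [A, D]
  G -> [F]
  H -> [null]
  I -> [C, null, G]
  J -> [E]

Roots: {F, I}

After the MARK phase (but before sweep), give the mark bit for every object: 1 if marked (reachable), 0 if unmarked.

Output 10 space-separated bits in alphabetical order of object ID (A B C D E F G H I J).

Roots: F I
Mark F: refs=A D, marked=F
Mark I: refs=C null G, marked=F I
Mark A: refs=B, marked=A F I
Mark D: refs=B, marked=A D F I
Mark C: refs=null, marked=A C D F I
Mark G: refs=F, marked=A C D F G I
Mark B: refs=A, marked=A B C D F G I
Unmarked (collected): E H J

Answer: 1 1 1 1 0 1 1 0 1 0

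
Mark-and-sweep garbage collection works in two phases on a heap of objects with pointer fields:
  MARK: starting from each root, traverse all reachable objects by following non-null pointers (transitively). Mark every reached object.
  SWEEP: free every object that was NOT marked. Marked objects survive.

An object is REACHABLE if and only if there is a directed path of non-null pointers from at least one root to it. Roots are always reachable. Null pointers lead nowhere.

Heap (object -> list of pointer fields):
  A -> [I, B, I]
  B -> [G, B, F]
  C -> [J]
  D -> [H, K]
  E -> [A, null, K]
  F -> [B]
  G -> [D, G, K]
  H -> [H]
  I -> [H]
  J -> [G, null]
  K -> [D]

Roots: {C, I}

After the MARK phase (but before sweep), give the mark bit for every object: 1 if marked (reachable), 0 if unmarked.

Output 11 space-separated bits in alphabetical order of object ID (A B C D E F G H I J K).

Roots: C I
Mark C: refs=J, marked=C
Mark I: refs=H, marked=C I
Mark J: refs=G null, marked=C I J
Mark H: refs=H, marked=C H I J
Mark G: refs=D G K, marked=C G H I J
Mark D: refs=H K, marked=C D G H I J
Mark K: refs=D, marked=C D G H I J K
Unmarked (collected): A B E F

Answer: 0 0 1 1 0 0 1 1 1 1 1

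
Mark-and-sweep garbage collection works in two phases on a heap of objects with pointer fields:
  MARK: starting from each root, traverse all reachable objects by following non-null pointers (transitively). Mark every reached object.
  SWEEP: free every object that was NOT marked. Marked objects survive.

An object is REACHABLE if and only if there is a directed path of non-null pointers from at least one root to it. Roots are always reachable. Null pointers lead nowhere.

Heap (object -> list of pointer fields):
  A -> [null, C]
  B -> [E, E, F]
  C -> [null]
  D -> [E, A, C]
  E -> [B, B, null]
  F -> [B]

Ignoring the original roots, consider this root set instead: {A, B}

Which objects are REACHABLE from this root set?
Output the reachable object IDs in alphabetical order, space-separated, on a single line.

Roots: A B
Mark A: refs=null C, marked=A
Mark B: refs=E E F, marked=A B
Mark C: refs=null, marked=A B C
Mark E: refs=B B null, marked=A B C E
Mark F: refs=B, marked=A B C E F
Unmarked (collected): D

Answer: A B C E F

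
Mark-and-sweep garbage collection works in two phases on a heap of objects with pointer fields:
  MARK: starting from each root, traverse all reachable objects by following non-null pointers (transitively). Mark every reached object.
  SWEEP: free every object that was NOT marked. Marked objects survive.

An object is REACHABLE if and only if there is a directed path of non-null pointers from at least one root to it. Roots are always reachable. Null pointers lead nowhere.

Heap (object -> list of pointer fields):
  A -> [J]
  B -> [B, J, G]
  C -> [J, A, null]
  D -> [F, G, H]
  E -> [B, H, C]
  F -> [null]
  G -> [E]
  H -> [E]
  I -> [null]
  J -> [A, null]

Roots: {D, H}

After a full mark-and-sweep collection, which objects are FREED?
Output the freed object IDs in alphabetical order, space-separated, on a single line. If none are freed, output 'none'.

Roots: D H
Mark D: refs=F G H, marked=D
Mark H: refs=E, marked=D H
Mark F: refs=null, marked=D F H
Mark G: refs=E, marked=D F G H
Mark E: refs=B H C, marked=D E F G H
Mark B: refs=B J G, marked=B D E F G H
Mark C: refs=J A null, marked=B C D E F G H
Mark J: refs=A null, marked=B C D E F G H J
Mark A: refs=J, marked=A B C D E F G H J
Unmarked (collected): I

Answer: I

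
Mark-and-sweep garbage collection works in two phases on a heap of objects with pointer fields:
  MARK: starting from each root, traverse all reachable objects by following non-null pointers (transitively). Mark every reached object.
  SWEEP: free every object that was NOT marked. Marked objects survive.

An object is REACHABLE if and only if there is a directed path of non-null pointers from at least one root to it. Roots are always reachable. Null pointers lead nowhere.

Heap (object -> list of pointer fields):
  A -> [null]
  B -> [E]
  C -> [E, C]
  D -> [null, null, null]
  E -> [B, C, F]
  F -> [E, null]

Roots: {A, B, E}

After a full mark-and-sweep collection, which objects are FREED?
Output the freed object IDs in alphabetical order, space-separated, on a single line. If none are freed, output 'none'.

Roots: A B E
Mark A: refs=null, marked=A
Mark B: refs=E, marked=A B
Mark E: refs=B C F, marked=A B E
Mark C: refs=E C, marked=A B C E
Mark F: refs=E null, marked=A B C E F
Unmarked (collected): D

Answer: D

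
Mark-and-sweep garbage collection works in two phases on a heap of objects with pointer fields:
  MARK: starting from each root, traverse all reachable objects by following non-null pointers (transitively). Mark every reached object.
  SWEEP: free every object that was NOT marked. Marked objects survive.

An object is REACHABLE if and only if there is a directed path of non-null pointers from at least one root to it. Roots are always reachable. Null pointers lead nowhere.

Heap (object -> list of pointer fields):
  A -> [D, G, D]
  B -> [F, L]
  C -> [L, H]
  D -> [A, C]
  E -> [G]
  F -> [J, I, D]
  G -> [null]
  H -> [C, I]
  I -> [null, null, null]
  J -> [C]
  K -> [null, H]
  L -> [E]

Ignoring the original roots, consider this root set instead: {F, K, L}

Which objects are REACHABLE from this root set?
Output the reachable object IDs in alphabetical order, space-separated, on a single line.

Roots: F K L
Mark F: refs=J I D, marked=F
Mark K: refs=null H, marked=F K
Mark L: refs=E, marked=F K L
Mark J: refs=C, marked=F J K L
Mark I: refs=null null null, marked=F I J K L
Mark D: refs=A C, marked=D F I J K L
Mark H: refs=C I, marked=D F H I J K L
Mark E: refs=G, marked=D E F H I J K L
Mark C: refs=L H, marked=C D E F H I J K L
Mark A: refs=D G D, marked=A C D E F H I J K L
Mark G: refs=null, marked=A C D E F G H I J K L
Unmarked (collected): B

Answer: A C D E F G H I J K L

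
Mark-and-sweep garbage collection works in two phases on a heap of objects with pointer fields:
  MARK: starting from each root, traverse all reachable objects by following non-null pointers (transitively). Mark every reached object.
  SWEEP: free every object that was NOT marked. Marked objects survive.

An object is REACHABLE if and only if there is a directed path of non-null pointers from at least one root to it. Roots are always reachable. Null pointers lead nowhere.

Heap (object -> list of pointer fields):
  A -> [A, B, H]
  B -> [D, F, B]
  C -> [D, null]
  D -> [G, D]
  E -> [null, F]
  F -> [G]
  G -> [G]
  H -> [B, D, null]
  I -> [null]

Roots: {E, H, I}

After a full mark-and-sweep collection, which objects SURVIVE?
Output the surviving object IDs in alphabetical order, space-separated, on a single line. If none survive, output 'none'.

Answer: B D E F G H I

Derivation:
Roots: E H I
Mark E: refs=null F, marked=E
Mark H: refs=B D null, marked=E H
Mark I: refs=null, marked=E H I
Mark F: refs=G, marked=E F H I
Mark B: refs=D F B, marked=B E F H I
Mark D: refs=G D, marked=B D E F H I
Mark G: refs=G, marked=B D E F G H I
Unmarked (collected): A C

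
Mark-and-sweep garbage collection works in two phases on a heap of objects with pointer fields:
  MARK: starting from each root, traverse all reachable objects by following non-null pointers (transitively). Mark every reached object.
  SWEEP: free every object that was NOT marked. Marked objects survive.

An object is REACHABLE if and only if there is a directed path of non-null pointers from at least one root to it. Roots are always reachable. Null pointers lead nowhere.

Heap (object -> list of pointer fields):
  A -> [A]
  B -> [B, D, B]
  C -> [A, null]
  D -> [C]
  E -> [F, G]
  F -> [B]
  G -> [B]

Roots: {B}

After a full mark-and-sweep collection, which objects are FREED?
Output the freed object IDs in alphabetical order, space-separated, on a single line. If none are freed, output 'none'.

Answer: E F G

Derivation:
Roots: B
Mark B: refs=B D B, marked=B
Mark D: refs=C, marked=B D
Mark C: refs=A null, marked=B C D
Mark A: refs=A, marked=A B C D
Unmarked (collected): E F G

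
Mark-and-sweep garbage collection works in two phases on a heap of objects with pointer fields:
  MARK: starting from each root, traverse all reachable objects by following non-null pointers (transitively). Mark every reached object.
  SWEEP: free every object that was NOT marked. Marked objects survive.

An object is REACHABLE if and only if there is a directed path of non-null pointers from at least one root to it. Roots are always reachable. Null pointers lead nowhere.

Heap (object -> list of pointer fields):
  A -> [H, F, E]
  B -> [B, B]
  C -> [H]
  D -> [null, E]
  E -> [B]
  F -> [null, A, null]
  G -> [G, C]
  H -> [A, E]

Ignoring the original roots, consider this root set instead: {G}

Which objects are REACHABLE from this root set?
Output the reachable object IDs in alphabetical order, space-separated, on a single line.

Roots: G
Mark G: refs=G C, marked=G
Mark C: refs=H, marked=C G
Mark H: refs=A E, marked=C G H
Mark A: refs=H F E, marked=A C G H
Mark E: refs=B, marked=A C E G H
Mark F: refs=null A null, marked=A C E F G H
Mark B: refs=B B, marked=A B C E F G H
Unmarked (collected): D

Answer: A B C E F G H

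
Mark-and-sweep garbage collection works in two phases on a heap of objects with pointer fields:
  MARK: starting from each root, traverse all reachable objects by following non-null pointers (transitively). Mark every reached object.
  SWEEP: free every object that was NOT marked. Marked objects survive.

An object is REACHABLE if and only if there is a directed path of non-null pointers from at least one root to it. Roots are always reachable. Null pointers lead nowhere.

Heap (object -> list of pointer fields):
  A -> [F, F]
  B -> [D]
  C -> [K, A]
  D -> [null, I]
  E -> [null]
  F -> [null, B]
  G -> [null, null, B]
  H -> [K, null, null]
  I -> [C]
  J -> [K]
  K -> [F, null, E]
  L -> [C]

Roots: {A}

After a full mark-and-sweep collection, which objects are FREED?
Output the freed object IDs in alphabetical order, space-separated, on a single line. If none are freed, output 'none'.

Roots: A
Mark A: refs=F F, marked=A
Mark F: refs=null B, marked=A F
Mark B: refs=D, marked=A B F
Mark D: refs=null I, marked=A B D F
Mark I: refs=C, marked=A B D F I
Mark C: refs=K A, marked=A B C D F I
Mark K: refs=F null E, marked=A B C D F I K
Mark E: refs=null, marked=A B C D E F I K
Unmarked (collected): G H J L

Answer: G H J L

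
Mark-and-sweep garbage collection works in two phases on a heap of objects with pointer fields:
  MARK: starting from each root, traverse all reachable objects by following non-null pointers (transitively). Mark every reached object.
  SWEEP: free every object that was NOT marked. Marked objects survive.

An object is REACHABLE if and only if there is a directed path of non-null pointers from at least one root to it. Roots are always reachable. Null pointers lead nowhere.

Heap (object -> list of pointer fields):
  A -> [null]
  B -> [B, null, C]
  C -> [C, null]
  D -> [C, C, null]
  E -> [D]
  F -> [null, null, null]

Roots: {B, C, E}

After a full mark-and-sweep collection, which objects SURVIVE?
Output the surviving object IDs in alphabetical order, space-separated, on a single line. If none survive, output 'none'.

Roots: B C E
Mark B: refs=B null C, marked=B
Mark C: refs=C null, marked=B C
Mark E: refs=D, marked=B C E
Mark D: refs=C C null, marked=B C D E
Unmarked (collected): A F

Answer: B C D E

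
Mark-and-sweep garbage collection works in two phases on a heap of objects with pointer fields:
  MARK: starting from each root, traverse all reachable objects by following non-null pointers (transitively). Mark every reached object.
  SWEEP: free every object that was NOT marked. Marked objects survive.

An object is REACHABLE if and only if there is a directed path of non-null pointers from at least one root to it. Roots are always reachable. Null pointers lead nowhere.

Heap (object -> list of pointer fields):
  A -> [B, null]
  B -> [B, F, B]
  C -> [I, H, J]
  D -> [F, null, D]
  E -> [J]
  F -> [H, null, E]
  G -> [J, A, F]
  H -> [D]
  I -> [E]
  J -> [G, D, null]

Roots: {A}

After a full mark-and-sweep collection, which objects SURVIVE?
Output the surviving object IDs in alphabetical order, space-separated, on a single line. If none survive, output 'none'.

Answer: A B D E F G H J

Derivation:
Roots: A
Mark A: refs=B null, marked=A
Mark B: refs=B F B, marked=A B
Mark F: refs=H null E, marked=A B F
Mark H: refs=D, marked=A B F H
Mark E: refs=J, marked=A B E F H
Mark D: refs=F null D, marked=A B D E F H
Mark J: refs=G D null, marked=A B D E F H J
Mark G: refs=J A F, marked=A B D E F G H J
Unmarked (collected): C I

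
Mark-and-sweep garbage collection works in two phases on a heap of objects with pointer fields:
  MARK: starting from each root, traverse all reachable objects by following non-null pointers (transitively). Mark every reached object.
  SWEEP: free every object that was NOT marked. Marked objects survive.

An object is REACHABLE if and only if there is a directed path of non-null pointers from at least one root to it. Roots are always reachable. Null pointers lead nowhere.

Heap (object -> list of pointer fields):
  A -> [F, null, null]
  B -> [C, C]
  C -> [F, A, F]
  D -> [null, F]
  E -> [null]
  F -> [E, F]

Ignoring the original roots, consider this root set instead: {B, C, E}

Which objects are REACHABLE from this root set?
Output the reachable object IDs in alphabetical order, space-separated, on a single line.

Answer: A B C E F

Derivation:
Roots: B C E
Mark B: refs=C C, marked=B
Mark C: refs=F A F, marked=B C
Mark E: refs=null, marked=B C E
Mark F: refs=E F, marked=B C E F
Mark A: refs=F null null, marked=A B C E F
Unmarked (collected): D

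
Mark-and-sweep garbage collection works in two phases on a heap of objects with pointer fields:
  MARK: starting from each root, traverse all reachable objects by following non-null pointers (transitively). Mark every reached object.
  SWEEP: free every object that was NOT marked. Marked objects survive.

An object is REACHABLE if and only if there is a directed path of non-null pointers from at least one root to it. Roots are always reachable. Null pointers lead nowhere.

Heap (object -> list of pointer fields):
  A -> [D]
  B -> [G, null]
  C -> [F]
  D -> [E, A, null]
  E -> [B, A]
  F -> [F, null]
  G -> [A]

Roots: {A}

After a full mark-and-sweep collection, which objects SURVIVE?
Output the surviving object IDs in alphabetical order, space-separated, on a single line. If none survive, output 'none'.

Answer: A B D E G

Derivation:
Roots: A
Mark A: refs=D, marked=A
Mark D: refs=E A null, marked=A D
Mark E: refs=B A, marked=A D E
Mark B: refs=G null, marked=A B D E
Mark G: refs=A, marked=A B D E G
Unmarked (collected): C F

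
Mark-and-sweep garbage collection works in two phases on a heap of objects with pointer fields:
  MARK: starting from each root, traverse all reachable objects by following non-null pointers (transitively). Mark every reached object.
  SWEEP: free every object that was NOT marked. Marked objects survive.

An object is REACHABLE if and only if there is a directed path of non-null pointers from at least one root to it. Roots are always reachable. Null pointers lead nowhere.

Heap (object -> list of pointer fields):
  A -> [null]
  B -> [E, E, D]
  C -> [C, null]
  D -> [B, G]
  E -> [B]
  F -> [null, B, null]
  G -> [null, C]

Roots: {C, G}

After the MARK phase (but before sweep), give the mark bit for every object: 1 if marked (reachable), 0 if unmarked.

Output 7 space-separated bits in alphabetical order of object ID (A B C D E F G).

Answer: 0 0 1 0 0 0 1

Derivation:
Roots: C G
Mark C: refs=C null, marked=C
Mark G: refs=null C, marked=C G
Unmarked (collected): A B D E F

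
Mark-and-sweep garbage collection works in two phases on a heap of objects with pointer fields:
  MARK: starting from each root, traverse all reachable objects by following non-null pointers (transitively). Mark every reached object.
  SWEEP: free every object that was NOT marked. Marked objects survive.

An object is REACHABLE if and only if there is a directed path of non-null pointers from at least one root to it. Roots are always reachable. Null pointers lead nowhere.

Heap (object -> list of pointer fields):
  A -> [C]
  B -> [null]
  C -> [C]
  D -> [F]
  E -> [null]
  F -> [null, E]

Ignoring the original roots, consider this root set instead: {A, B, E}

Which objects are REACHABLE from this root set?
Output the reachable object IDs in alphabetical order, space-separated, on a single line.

Answer: A B C E

Derivation:
Roots: A B E
Mark A: refs=C, marked=A
Mark B: refs=null, marked=A B
Mark E: refs=null, marked=A B E
Mark C: refs=C, marked=A B C E
Unmarked (collected): D F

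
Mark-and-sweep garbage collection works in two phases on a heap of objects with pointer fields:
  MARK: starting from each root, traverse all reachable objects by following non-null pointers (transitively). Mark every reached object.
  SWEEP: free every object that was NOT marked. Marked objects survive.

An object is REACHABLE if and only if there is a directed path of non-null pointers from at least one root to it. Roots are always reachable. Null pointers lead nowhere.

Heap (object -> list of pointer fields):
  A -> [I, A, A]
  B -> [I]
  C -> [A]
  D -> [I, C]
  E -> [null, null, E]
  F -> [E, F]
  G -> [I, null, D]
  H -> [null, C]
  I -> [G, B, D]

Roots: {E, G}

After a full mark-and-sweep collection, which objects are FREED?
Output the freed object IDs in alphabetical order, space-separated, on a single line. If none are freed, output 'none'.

Roots: E G
Mark E: refs=null null E, marked=E
Mark G: refs=I null D, marked=E G
Mark I: refs=G B D, marked=E G I
Mark D: refs=I C, marked=D E G I
Mark B: refs=I, marked=B D E G I
Mark C: refs=A, marked=B C D E G I
Mark A: refs=I A A, marked=A B C D E G I
Unmarked (collected): F H

Answer: F H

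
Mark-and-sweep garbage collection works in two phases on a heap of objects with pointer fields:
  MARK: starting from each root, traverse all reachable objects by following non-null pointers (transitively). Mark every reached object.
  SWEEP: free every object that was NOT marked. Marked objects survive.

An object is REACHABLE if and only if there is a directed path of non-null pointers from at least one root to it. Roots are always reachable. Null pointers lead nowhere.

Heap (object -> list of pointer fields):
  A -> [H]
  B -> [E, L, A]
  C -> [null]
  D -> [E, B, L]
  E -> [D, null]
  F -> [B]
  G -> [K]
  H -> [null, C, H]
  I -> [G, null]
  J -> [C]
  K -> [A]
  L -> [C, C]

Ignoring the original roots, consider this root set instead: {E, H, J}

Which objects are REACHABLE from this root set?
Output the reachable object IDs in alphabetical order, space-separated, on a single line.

Answer: A B C D E H J L

Derivation:
Roots: E H J
Mark E: refs=D null, marked=E
Mark H: refs=null C H, marked=E H
Mark J: refs=C, marked=E H J
Mark D: refs=E B L, marked=D E H J
Mark C: refs=null, marked=C D E H J
Mark B: refs=E L A, marked=B C D E H J
Mark L: refs=C C, marked=B C D E H J L
Mark A: refs=H, marked=A B C D E H J L
Unmarked (collected): F G I K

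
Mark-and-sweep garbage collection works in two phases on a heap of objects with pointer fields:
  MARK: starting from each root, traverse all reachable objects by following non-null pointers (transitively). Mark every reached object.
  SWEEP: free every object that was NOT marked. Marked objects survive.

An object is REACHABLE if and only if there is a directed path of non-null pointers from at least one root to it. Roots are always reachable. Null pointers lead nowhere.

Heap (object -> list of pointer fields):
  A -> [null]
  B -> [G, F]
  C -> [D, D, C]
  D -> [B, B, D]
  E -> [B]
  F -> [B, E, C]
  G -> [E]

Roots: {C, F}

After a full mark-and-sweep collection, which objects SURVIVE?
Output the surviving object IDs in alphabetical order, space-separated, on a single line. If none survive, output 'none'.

Roots: C F
Mark C: refs=D D C, marked=C
Mark F: refs=B E C, marked=C F
Mark D: refs=B B D, marked=C D F
Mark B: refs=G F, marked=B C D F
Mark E: refs=B, marked=B C D E F
Mark G: refs=E, marked=B C D E F G
Unmarked (collected): A

Answer: B C D E F G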